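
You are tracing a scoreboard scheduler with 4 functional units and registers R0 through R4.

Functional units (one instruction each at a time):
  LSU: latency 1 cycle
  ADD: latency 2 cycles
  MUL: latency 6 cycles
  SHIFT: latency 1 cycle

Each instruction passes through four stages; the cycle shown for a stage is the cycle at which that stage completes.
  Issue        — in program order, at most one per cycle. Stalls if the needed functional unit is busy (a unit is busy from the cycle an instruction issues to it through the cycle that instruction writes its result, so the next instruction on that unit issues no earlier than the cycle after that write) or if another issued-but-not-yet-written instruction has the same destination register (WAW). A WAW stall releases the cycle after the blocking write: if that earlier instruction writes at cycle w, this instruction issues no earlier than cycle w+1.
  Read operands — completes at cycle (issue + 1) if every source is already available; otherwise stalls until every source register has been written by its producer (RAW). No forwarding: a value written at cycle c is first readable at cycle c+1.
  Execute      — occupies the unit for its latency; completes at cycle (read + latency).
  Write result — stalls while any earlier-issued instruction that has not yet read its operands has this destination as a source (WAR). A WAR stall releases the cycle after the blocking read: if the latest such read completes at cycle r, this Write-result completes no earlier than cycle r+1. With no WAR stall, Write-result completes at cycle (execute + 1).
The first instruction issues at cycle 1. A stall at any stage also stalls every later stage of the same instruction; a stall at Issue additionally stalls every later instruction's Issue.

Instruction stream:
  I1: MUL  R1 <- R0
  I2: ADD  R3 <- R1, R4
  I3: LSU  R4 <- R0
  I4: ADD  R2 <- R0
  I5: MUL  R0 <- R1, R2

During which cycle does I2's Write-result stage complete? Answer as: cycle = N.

[I1] 1/2/8/9
[I2] 2/10/12/13  (RAW R1: wait I1 write@9)
[I3] 3/4/5/11  (WAR R4: wait I2 read@10)
[I4] 14/15/17/18  (struct: ADD busy until I2 writes@13)
[I5] 15/19/25/26  (RAW R2: wait I4 write@18)

cycle = 13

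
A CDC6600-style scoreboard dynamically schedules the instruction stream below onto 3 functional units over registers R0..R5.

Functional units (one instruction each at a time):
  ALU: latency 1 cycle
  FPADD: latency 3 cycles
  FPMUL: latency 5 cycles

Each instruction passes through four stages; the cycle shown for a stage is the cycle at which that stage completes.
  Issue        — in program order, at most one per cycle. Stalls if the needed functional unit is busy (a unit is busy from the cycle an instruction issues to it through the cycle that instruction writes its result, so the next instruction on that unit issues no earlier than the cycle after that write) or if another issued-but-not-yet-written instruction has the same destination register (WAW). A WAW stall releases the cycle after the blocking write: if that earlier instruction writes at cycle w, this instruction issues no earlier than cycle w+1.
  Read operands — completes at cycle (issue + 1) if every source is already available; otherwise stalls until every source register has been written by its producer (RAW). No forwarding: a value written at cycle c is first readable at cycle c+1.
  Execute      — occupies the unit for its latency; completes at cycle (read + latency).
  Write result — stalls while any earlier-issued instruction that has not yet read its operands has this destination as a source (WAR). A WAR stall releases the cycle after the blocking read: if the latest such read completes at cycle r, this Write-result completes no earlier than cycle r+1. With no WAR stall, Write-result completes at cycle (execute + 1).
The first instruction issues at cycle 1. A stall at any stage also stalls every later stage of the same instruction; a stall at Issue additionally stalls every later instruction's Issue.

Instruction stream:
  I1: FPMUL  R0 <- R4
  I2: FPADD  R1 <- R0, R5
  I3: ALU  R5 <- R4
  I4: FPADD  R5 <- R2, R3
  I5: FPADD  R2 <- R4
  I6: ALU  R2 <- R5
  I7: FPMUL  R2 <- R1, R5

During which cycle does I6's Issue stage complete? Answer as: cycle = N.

cycle = 26

t=1  I1→FPMUL
t=2  I1 RO, I2→FPADD
t=3  I3→ALU
t=4  I3 RO
t=5  I3 EX
t=7  I1 EX
t=8  I1 WR R0
t=9  I2 RO
t=10  I3 WR R5
t=12  I2 EX
t=13  I2 WR R1
t=14  I4→FPADD
t=15  I4 RO
t=18  I4 EX
t=19  I4 WR R5
t=20  I5→FPADD
t=21  I5 RO
t=24  I5 EX
t=25  I5 WR R2
t=26  I6→ALU
t=27  I6 RO
t=28  I6 EX
t=29  I6 WR R2
t=30  I7→FPMUL
t=31  I7 RO
t=36  I7 EX
t=37  I7 WR R2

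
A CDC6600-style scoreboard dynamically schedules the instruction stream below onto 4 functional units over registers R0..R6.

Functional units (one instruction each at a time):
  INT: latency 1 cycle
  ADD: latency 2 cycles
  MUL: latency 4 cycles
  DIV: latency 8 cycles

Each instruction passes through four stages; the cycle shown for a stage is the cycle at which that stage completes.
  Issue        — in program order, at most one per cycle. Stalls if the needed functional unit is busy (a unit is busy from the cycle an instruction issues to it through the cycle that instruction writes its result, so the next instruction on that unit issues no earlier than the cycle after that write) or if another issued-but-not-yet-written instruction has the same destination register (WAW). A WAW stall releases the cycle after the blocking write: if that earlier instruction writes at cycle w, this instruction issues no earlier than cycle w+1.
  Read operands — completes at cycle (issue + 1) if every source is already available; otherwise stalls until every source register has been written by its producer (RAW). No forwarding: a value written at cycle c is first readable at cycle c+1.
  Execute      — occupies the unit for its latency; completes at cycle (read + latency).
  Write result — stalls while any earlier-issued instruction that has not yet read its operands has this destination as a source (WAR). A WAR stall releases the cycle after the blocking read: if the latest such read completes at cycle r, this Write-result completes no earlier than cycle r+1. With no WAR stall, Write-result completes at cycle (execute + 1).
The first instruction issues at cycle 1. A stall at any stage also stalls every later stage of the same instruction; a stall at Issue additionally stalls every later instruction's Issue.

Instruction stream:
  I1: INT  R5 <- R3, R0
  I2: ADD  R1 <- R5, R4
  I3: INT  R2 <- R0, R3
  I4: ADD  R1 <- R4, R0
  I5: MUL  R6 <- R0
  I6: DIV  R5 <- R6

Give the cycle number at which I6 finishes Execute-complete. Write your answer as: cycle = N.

c1: I1 dispatched to INT
c2: I1 operands ready; I2 dispatched to ADD
c3: I1 complete
c4: R5←I1
c5: I2 operands ready; I3 dispatched to INT
c6: I3 operands ready
c7: I2 complete; I3 complete
c8: R1←I2; R2←I3
c9: I4 dispatched to ADD
c10: I4 operands ready; I5 dispatched to MUL
c11: I5 operands ready; I6 dispatched to DIV
c12: I4 complete
c13: R1←I4
c15: I5 complete
c16: R6←I5
c17: I6 operands ready
c25: I6 complete
c26: R5←I6

cycle = 25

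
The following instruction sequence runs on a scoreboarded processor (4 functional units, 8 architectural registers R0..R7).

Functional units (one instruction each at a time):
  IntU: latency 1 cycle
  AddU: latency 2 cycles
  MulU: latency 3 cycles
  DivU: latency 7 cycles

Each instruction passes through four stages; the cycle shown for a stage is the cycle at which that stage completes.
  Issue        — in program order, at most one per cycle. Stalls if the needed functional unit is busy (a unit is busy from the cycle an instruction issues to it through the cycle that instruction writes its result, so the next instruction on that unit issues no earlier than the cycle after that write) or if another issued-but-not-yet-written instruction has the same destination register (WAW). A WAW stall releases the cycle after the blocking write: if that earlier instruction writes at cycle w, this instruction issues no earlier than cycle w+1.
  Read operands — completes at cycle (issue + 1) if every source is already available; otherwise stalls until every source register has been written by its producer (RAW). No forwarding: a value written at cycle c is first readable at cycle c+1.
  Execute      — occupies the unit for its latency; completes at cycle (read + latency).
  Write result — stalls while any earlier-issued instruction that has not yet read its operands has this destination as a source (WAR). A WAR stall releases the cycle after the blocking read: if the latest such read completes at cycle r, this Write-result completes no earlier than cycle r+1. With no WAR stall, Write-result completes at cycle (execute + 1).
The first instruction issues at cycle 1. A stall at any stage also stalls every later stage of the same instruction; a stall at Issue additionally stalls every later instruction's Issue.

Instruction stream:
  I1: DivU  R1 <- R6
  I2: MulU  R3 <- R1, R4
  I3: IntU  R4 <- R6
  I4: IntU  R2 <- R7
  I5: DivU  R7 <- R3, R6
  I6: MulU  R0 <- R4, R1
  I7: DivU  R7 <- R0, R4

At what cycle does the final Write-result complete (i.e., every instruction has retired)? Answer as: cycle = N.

t=1  I1→DivU
t=2  I1 RO; I2→MulU
t=3  I3→IntU
t=4  I3 RO
t=5  I3 EX
t=9  I1 EX
t=10  I1 WR R1
t=11  I2 RO
t=12  I3 WR R4
t=13  I4→IntU
t=14  I2 EX; I4 RO; I5→DivU
t=15  I2 WR R3; I4 EX
t=16  I4 WR R2; I5 RO; I6→MulU
t=17  I6 RO
t=20  I6 EX
t=21  I6 WR R0
t=23  I5 EX
t=24  I5 WR R7
t=25  I7→DivU
t=26  I7 RO
t=33  I7 EX
t=34  I7 WR R7

cycle = 34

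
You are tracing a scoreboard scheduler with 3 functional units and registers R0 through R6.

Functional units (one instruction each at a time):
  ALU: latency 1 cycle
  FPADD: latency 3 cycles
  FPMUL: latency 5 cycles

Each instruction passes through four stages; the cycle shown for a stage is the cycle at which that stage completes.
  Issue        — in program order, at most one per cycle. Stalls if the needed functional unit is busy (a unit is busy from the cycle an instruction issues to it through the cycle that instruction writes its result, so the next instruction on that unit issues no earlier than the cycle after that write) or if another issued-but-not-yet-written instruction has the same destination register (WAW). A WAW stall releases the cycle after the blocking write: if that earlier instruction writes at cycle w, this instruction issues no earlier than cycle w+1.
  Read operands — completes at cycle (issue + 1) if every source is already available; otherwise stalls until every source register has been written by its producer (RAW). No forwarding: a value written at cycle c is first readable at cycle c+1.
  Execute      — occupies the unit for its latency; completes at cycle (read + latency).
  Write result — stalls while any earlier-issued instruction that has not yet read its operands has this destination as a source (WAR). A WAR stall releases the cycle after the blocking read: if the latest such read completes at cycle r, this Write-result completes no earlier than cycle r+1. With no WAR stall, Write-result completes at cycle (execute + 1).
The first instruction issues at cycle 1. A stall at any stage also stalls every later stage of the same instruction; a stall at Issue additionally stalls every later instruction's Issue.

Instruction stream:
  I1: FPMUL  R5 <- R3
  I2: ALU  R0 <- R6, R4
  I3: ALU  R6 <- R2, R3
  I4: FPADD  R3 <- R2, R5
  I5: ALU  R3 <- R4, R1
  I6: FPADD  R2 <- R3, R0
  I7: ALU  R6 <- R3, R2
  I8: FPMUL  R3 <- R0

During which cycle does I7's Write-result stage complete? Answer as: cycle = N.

cycle = 25

[1] issue I1 (FPMUL)
[2] I1 read-ops, issue I2 (ALU)
[3] I2 read-ops
[4] I2 finished on ALU
[5] I2→R0
[6] issue I3 (ALU)
[7] I1 finished on FPMUL, I3 read-ops, issue I4 (FPADD)
[8] I1→R5, I3 finished on ALU
[9] I3→R6, I4 read-ops
[12] I4 finished on FPADD
[13] I4→R3
[14] issue I5 (ALU)
[15] I5 read-ops, issue I6 (FPADD)
[16] I5 finished on ALU
[17] I5→R3
[18] I6 read-ops, issue I7 (ALU)
[19] issue I8 (FPMUL)
[20] I8 read-ops
[21] I6 finished on FPADD
[22] I6→R2
[23] I7 read-ops
[24] I7 finished on ALU
[25] I7→R6, I8 finished on FPMUL
[26] I8→R3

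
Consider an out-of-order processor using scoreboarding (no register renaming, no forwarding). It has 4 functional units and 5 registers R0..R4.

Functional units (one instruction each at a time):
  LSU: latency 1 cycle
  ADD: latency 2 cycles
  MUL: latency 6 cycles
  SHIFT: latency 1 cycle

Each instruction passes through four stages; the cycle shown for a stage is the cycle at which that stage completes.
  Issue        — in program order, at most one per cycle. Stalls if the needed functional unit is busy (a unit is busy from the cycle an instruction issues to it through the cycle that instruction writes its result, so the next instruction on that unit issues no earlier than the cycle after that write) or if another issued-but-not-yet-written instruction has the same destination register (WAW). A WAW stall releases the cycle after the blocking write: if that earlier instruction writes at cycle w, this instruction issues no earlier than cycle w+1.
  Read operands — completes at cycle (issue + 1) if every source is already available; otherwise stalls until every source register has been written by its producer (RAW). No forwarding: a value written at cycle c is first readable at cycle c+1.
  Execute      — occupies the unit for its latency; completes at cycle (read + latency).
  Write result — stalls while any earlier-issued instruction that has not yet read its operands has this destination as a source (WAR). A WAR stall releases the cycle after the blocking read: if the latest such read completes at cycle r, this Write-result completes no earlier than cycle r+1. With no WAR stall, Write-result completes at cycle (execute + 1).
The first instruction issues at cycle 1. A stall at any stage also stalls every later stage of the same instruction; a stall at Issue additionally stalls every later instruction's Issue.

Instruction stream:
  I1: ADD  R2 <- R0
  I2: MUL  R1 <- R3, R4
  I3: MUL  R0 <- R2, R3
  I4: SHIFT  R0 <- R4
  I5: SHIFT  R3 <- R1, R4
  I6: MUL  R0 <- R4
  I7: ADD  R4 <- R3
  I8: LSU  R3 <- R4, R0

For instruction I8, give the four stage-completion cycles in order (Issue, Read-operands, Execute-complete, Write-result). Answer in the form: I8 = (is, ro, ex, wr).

I1 -> (1, 2, 4, 5)
I2 -> (2, 3, 9, 10)
I3 -> (11, 12, 18, 19)  // struct: MUL busy until I2 writes@10
I4 -> (20, 21, 22, 23)  // WAW R0: wait I3 write@19
I5 -> (24, 25, 26, 27)  // struct: SHIFT busy until I4 writes@23
I6 -> (25, 26, 32, 33)
I7 -> (26, 28, 30, 31)  // RAW R3: wait I5 write@27
I8 -> (28, 34, 35, 36)  // WAW R3: wait I5 write@27, RAW R0: wait I6 write@33

I8 = (28, 34, 35, 36)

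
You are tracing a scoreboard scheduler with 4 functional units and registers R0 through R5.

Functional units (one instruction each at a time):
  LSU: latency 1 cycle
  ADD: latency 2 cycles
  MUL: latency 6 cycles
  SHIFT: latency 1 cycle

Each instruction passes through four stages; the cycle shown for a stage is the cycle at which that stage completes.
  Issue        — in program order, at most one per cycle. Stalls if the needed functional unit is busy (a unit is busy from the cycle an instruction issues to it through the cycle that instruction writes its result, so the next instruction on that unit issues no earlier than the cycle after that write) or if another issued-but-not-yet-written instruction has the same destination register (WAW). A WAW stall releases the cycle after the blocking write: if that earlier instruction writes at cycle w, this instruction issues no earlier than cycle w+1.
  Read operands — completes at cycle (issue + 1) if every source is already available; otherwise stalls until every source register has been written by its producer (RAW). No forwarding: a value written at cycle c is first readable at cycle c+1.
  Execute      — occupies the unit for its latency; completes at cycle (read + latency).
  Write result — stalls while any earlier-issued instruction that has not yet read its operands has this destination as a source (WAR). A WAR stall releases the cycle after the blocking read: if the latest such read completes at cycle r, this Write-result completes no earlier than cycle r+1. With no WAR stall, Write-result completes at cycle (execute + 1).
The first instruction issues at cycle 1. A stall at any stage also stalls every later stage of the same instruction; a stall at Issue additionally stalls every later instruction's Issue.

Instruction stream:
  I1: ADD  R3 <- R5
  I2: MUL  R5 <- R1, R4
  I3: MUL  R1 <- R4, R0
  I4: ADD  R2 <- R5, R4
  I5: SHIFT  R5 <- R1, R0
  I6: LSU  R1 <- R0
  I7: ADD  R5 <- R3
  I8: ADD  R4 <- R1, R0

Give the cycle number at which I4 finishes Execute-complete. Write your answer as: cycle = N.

  I1 | 1 | 2 | 4 | 5
  I2 | 2 | 3 | 9 | 10
  I3 | 11 | 12 | 18 | 19   struct: MUL busy until I2 writes@10
  I4 | 12 | 13 | 15 | 16
  I5 | 13 | 20 | 21 | 22   RAW R1: wait I3 write@19
  I6 | 20 | 21 | 22 | 23   WAW R1: wait I3 write@19
  I7 | 23 | 24 | 26 | 27   WAW R5: wait I5 write@22
  I8 | 28 | 29 | 31 | 32   struct: ADD busy until I7 writes@27

cycle = 15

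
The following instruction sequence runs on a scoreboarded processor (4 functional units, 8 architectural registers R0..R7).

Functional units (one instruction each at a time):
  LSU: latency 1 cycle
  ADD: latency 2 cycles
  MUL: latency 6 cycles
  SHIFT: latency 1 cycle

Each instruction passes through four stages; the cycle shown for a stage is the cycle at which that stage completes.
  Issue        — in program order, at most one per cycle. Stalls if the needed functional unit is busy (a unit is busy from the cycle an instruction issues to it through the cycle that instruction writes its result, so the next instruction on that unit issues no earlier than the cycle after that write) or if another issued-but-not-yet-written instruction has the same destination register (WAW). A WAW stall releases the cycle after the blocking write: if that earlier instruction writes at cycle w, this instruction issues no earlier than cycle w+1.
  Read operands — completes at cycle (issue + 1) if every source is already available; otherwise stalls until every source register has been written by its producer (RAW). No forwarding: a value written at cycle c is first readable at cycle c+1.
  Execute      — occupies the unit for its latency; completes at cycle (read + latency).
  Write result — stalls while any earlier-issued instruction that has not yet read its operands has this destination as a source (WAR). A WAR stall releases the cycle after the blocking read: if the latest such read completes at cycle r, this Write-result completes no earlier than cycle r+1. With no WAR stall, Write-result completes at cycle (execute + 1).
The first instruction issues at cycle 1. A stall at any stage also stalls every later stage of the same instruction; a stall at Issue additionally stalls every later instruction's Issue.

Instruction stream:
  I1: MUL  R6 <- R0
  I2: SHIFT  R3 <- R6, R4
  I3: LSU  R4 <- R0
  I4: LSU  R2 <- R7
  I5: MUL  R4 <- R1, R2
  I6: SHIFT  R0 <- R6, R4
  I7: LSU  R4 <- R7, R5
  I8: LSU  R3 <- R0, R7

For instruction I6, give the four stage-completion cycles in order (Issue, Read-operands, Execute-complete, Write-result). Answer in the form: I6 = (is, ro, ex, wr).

I6 = (14, 24, 25, 26)

[I1] 1/2/8/9
[I2] 2/10/11/12  (RAW R6: wait I1 write@9)
[I3] 3/4/5/11  (WAR R4: wait I2 read@10)
[I4] 12/13/14/15  (struct: LSU busy until I3 writes@11)
[I5] 13/16/22/23  (RAW R2: wait I4 write@15)
[I6] 14/24/25/26  (RAW R4: wait I5 write@23)
[I7] 24/25/26/27  (WAW R4: wait I5 write@23)
[I8] 28/29/30/31  (struct: LSU busy until I7 writes@27)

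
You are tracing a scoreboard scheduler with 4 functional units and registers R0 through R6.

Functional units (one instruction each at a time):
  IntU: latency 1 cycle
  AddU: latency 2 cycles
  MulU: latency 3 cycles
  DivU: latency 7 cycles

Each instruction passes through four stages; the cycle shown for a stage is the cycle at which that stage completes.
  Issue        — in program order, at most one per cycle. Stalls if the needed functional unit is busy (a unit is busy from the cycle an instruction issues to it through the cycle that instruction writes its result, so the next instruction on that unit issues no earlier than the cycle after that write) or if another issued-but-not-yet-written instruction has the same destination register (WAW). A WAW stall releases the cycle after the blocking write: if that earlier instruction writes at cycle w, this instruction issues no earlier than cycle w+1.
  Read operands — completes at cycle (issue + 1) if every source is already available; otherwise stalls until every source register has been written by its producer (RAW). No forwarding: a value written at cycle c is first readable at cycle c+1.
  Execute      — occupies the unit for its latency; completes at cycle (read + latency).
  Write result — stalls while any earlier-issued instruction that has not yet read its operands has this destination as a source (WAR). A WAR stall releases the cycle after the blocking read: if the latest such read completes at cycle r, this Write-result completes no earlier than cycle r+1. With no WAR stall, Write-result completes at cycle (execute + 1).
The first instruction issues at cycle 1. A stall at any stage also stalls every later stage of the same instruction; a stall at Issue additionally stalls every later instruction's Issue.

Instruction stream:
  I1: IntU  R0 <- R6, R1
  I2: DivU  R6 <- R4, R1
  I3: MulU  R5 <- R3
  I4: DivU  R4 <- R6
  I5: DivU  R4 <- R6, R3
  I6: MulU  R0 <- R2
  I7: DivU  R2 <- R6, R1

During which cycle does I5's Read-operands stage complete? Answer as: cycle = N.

cycle = 23

c1: I1→IntU
c2: I1 RO; I2→DivU
c3: I1 EX; I2 RO; I3→MulU
c4: I1 WR R0; I3 RO
c7: I3 EX
c8: I3 WR R5
c10: I2 EX
c11: I2 WR R6
c12: I4→DivU
c13: I4 RO
c20: I4 EX
c21: I4 WR R4
c22: I5→DivU
c23: I5 RO; I6→MulU
c24: I6 RO
c27: I6 EX
c28: I6 WR R0
c30: I5 EX
c31: I5 WR R4
c32: I7→DivU
c33: I7 RO
c40: I7 EX
c41: I7 WR R2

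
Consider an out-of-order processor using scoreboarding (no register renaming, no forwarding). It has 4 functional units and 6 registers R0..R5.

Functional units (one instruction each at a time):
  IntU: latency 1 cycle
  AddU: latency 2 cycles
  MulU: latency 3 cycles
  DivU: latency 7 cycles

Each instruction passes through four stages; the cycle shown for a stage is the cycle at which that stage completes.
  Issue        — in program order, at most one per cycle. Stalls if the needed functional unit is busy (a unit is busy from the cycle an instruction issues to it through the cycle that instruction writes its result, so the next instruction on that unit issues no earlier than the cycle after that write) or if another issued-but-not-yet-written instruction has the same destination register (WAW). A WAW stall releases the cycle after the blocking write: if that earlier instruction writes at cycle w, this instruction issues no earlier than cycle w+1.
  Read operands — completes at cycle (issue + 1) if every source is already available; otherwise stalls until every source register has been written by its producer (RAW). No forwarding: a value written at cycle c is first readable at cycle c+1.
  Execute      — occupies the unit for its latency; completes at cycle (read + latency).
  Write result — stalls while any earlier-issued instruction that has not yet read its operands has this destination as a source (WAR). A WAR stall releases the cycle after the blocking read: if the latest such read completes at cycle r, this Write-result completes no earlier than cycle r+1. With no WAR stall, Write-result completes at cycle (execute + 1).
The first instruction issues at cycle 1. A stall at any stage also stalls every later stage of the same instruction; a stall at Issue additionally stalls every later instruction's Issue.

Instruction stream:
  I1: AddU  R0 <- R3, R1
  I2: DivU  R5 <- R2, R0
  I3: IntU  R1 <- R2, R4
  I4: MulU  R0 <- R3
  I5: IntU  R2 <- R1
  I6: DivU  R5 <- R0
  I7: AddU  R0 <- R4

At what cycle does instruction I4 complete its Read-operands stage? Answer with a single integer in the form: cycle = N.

cycle = 7

[I1] 1/2/4/5
[I2] 2/6/13/14  (RAW R0: wait I1 write@5)
[I3] 3/4/5/6
[I4] 6/7/10/11  (WAW R0: wait I1 write@5)
[I5] 7/8/9/10
[I6] 15/16/23/24  (struct: DivU busy until I2 writes@14)
[I7] 16/17/19/20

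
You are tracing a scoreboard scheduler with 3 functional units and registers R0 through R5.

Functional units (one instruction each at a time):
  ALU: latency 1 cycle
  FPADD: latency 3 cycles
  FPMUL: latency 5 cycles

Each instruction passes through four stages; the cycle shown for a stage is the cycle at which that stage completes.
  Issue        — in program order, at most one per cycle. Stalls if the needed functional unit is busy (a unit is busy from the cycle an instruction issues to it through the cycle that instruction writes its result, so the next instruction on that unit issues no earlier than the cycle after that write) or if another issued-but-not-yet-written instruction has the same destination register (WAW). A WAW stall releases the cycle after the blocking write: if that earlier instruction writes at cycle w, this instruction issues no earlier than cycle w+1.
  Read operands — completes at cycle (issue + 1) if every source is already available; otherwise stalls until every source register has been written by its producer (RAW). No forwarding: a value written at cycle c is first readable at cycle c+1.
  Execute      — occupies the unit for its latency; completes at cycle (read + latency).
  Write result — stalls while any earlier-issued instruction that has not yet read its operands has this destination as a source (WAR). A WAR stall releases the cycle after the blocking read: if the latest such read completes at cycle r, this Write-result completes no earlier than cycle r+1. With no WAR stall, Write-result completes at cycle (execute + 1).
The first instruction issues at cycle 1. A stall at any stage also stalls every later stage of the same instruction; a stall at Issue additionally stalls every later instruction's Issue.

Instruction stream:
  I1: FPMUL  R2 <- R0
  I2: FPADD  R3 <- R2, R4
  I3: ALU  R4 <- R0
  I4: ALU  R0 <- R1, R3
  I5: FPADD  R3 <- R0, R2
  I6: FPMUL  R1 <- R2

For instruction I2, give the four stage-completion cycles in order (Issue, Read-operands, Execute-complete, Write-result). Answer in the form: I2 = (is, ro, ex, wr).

I2 = (2, 9, 12, 13)

c1: issue I1 (FPMUL)
c2: I1 read-ops | issue I2 (FPADD)
c3: issue I3 (ALU)
c4: I3 read-ops
c5: I3 finished on ALU
c7: I1 finished on FPMUL
c8: I1→R2
c9: I2 read-ops
c10: I3→R4
c11: issue I4 (ALU)
c12: I2 finished on FPADD
c13: I2→R3
c14: I4 read-ops | issue I5 (FPADD)
c15: I4 finished on ALU | issue I6 (FPMUL)
c16: I4→R0 | I6 read-ops
c17: I5 read-ops
c20: I5 finished on FPADD
c21: I5→R3 | I6 finished on FPMUL
c22: I6→R1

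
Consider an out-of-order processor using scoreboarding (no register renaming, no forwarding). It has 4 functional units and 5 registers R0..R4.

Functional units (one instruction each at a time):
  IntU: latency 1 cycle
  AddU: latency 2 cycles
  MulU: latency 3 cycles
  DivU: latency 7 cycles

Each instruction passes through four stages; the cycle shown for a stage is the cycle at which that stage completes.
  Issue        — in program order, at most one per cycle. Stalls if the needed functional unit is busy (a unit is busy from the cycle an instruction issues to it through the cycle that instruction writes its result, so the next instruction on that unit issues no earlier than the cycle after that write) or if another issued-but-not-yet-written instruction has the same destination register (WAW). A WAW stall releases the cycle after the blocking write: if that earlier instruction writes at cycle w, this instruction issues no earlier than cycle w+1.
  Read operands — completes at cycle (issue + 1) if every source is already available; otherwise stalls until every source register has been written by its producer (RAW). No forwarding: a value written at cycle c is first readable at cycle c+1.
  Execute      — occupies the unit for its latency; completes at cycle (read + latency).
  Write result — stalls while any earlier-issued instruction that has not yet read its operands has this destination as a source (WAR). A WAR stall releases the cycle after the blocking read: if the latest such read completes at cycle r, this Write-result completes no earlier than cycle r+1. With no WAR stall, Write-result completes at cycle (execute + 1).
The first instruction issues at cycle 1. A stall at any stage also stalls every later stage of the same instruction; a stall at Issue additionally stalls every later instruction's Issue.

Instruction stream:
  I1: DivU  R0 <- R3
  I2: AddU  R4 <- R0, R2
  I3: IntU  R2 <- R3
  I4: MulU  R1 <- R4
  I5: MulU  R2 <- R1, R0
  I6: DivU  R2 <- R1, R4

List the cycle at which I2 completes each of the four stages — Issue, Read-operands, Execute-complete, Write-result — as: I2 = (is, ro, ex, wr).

I1 -> (1, 2, 9, 10)
I2 -> (2, 11, 13, 14)  // RAW R0: wait I1 write@10
I3 -> (3, 4, 5, 12)  // WAR R2: wait I2 read@11
I4 -> (4, 15, 18, 19)  // RAW R4: wait I2 write@14
I5 -> (20, 21, 24, 25)  // struct: MulU busy until I4 writes@19
I6 -> (26, 27, 34, 35)  // WAW R2: wait I5 write@25

I2 = (2, 11, 13, 14)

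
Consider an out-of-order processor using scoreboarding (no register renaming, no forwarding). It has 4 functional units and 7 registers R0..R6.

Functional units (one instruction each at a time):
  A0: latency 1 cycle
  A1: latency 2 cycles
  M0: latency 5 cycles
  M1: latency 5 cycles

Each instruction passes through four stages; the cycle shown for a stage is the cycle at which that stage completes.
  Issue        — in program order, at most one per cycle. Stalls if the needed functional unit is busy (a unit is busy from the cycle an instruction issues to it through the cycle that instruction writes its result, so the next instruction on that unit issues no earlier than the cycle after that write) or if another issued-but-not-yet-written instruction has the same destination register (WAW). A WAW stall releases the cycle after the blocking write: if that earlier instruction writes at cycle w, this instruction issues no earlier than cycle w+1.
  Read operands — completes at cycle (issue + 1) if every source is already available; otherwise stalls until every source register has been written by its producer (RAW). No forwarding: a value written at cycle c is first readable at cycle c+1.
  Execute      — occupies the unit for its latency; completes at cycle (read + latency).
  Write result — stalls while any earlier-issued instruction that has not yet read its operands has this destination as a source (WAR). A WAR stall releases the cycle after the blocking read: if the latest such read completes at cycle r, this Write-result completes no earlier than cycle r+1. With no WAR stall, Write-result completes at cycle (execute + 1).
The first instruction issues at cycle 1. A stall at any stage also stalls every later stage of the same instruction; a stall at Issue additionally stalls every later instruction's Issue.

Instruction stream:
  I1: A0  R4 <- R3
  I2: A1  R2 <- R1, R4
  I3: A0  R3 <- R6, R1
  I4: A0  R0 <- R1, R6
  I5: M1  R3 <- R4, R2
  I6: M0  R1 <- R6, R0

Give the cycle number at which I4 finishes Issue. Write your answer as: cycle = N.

cycle = 9

[I1] 1/2/3/4
[I2] 2/5/7/8  (RAW R4: wait I1 write@4)
[I3] 5/6/7/8  (struct: A0 busy until I1 writes@4)
[I4] 9/10/11/12  (struct: A0 busy until I3 writes@8)
[I5] 10/11/16/17
[I6] 11/13/18/19  (RAW R0: wait I4 write@12)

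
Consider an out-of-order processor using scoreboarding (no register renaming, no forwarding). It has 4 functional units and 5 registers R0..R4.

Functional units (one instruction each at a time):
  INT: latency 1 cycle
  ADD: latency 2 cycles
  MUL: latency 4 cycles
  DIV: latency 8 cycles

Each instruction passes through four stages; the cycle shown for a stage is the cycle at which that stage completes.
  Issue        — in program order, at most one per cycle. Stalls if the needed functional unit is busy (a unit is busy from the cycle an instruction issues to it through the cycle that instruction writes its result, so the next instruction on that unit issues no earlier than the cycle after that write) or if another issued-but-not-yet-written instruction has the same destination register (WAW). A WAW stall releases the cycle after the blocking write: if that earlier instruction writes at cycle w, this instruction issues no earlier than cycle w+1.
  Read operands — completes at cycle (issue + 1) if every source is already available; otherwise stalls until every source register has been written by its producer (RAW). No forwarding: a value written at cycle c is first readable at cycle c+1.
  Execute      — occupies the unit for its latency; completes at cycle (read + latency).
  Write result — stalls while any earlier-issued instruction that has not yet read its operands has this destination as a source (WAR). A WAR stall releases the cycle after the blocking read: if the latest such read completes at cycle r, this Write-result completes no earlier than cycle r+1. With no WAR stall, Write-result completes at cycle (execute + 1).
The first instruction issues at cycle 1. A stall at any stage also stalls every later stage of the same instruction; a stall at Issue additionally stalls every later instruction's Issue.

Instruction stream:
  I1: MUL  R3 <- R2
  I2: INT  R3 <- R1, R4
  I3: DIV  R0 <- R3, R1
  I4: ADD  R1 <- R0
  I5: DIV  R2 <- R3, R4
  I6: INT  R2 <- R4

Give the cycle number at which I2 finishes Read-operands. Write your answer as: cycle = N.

cycle = 9

t=1  I1 dispatched to MUL
t=2  I1 operands ready
t=6  I1 complete
t=7  R3←I1
t=8  I2 dispatched to INT
t=9  I2 operands ready, I3 dispatched to DIV
t=10  I2 complete, I4 dispatched to ADD
t=11  R3←I2
t=12  I3 operands ready
t=20  I3 complete
t=21  R0←I3
t=22  I4 operands ready, I5 dispatched to DIV
t=23  I5 operands ready
t=24  I4 complete
t=25  R1←I4
t=31  I5 complete
t=32  R2←I5
t=33  I6 dispatched to INT
t=34  I6 operands ready
t=35  I6 complete
t=36  R2←I6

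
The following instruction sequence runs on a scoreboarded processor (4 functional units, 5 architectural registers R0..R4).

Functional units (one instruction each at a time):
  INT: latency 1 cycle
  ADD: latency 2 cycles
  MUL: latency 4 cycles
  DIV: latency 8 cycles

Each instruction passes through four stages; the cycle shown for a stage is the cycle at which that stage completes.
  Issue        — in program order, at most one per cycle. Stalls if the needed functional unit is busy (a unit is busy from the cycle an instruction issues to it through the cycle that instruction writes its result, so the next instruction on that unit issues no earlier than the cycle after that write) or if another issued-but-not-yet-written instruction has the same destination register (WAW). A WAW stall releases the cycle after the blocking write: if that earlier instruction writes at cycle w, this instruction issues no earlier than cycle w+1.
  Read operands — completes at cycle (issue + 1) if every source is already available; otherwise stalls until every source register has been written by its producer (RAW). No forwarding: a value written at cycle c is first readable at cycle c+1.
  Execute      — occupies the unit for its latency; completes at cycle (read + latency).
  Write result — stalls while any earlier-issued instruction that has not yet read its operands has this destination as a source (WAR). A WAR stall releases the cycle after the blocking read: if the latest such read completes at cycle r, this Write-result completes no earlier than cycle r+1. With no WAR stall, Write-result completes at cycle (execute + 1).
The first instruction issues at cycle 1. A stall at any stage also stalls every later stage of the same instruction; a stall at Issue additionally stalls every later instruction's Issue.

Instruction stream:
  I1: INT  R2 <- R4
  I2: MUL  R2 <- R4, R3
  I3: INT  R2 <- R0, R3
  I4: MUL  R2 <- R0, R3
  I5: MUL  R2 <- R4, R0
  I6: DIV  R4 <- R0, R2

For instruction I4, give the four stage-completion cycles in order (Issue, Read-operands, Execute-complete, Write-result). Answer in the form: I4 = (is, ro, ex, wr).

c1: issue I1 (INT)
c2: I1 read-ops
c3: I1 finished on INT
c4: I1→R2
c5: issue I2 (MUL)
c6: I2 read-ops
c10: I2 finished on MUL
c11: I2→R2
c12: issue I3 (INT)
c13: I3 read-ops
c14: I3 finished on INT
c15: I3→R2
c16: issue I4 (MUL)
c17: I4 read-ops
c21: I4 finished on MUL
c22: I4→R2
c23: issue I5 (MUL)
c24: I5 read-ops · issue I6 (DIV)
c28: I5 finished on MUL
c29: I5→R2
c30: I6 read-ops
c38: I6 finished on DIV
c39: I6→R4

I4 = (16, 17, 21, 22)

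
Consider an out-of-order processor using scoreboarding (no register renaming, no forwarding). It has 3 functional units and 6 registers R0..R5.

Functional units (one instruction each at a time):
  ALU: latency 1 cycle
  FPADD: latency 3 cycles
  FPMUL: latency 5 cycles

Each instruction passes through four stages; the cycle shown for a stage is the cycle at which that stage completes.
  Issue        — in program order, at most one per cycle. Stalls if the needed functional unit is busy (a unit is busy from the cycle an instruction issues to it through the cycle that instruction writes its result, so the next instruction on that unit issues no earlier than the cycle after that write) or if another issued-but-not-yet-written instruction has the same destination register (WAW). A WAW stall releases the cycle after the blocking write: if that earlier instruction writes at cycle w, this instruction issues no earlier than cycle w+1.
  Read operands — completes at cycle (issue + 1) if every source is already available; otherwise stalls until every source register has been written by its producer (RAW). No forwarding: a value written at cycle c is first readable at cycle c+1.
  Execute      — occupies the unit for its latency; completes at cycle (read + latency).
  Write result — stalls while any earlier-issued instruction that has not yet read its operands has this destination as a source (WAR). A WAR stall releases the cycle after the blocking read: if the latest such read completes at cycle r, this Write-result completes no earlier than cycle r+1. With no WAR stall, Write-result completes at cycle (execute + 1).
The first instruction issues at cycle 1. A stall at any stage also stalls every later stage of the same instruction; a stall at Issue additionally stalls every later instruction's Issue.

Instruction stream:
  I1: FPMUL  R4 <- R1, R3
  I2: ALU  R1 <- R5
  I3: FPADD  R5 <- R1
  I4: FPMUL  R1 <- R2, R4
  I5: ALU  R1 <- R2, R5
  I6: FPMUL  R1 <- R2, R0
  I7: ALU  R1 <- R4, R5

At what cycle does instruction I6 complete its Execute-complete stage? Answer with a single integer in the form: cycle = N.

t=1  issue I1 (FPMUL)
t=2  I1 read-ops; issue I2 (ALU)
t=3  I2 read-ops; issue I3 (FPADD)
t=4  I2 finished on ALU
t=5  I2→R1
t=6  I3 read-ops
t=7  I1 finished on FPMUL
t=8  I1→R4
t=9  I3 finished on FPADD; issue I4 (FPMUL)
t=10  I3→R5; I4 read-ops
t=15  I4 finished on FPMUL
t=16  I4→R1
t=17  issue I5 (ALU)
t=18  I5 read-ops
t=19  I5 finished on ALU
t=20  I5→R1
t=21  issue I6 (FPMUL)
t=22  I6 read-ops
t=27  I6 finished on FPMUL
t=28  I6→R1
t=29  issue I7 (ALU)
t=30  I7 read-ops
t=31  I7 finished on ALU
t=32  I7→R1

cycle = 27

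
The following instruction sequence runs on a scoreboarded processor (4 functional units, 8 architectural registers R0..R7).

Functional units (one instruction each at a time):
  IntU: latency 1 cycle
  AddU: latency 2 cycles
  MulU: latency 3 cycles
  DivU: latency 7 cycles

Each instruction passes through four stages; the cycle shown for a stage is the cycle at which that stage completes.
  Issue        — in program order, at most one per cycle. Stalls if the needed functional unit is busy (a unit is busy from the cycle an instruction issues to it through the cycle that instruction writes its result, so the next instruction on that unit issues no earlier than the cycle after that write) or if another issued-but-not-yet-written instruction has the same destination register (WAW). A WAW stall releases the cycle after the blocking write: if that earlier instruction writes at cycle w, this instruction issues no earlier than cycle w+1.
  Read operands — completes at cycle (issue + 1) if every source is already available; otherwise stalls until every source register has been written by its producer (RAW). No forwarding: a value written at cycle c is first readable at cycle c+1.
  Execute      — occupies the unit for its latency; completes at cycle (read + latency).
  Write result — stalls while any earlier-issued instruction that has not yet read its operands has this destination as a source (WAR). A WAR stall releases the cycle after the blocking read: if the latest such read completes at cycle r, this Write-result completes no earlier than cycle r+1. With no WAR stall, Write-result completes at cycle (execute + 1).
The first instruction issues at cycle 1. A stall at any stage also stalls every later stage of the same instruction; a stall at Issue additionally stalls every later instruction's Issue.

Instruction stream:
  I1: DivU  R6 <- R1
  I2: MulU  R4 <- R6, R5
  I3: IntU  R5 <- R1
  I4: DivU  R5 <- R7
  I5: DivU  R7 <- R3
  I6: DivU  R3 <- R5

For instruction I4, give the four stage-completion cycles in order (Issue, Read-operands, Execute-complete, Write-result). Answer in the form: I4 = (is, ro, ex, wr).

I4 = (13, 14, 21, 22)

I1  is:1  ro:2  ex:9  wr:10
I2  is:2  ro:11  ex:14  wr:15  — RAW R6: wait I1 write@10
I3  is:3  ro:4  ex:5  wr:12  — WAR R5: wait I2 read@11
I4  is:13  ro:14  ex:21  wr:22  — WAW R5: wait I3 write@12
I5  is:23  ro:24  ex:31  wr:32  — struct: DivU busy until I4 writes@22
I6  is:33  ro:34  ex:41  wr:42  — struct: DivU busy until I5 writes@32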